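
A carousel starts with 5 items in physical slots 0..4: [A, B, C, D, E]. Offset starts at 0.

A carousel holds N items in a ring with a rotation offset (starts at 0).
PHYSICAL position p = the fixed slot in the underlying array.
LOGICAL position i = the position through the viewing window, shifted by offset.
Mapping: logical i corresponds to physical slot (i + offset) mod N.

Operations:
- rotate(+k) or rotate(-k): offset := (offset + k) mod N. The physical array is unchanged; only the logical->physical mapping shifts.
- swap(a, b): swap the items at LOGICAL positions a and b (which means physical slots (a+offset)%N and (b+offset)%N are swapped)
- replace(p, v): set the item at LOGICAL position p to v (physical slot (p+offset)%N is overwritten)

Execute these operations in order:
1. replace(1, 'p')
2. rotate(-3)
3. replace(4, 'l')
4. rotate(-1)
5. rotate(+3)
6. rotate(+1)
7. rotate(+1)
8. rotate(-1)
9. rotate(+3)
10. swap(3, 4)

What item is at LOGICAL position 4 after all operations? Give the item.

Answer: l

Derivation:
After op 1 (replace(1, 'p')): offset=0, physical=[A,p,C,D,E], logical=[A,p,C,D,E]
After op 2 (rotate(-3)): offset=2, physical=[A,p,C,D,E], logical=[C,D,E,A,p]
After op 3 (replace(4, 'l')): offset=2, physical=[A,l,C,D,E], logical=[C,D,E,A,l]
After op 4 (rotate(-1)): offset=1, physical=[A,l,C,D,E], logical=[l,C,D,E,A]
After op 5 (rotate(+3)): offset=4, physical=[A,l,C,D,E], logical=[E,A,l,C,D]
After op 6 (rotate(+1)): offset=0, physical=[A,l,C,D,E], logical=[A,l,C,D,E]
After op 7 (rotate(+1)): offset=1, physical=[A,l,C,D,E], logical=[l,C,D,E,A]
After op 8 (rotate(-1)): offset=0, physical=[A,l,C,D,E], logical=[A,l,C,D,E]
After op 9 (rotate(+3)): offset=3, physical=[A,l,C,D,E], logical=[D,E,A,l,C]
After op 10 (swap(3, 4)): offset=3, physical=[A,C,l,D,E], logical=[D,E,A,C,l]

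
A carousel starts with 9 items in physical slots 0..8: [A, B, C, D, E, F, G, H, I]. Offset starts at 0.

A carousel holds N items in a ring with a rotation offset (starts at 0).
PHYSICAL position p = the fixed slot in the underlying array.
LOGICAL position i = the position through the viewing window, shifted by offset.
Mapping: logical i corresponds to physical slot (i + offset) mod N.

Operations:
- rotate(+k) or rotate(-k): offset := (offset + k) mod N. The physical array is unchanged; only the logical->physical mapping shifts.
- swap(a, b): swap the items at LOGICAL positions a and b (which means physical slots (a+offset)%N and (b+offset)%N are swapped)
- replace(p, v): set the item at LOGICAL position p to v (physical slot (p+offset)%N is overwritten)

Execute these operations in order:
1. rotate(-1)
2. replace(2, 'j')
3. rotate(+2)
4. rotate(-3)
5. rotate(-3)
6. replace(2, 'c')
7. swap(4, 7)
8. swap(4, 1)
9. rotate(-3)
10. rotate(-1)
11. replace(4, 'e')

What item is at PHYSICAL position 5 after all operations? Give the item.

Answer: C

Derivation:
After op 1 (rotate(-1)): offset=8, physical=[A,B,C,D,E,F,G,H,I], logical=[I,A,B,C,D,E,F,G,H]
After op 2 (replace(2, 'j')): offset=8, physical=[A,j,C,D,E,F,G,H,I], logical=[I,A,j,C,D,E,F,G,H]
After op 3 (rotate(+2)): offset=1, physical=[A,j,C,D,E,F,G,H,I], logical=[j,C,D,E,F,G,H,I,A]
After op 4 (rotate(-3)): offset=7, physical=[A,j,C,D,E,F,G,H,I], logical=[H,I,A,j,C,D,E,F,G]
After op 5 (rotate(-3)): offset=4, physical=[A,j,C,D,E,F,G,H,I], logical=[E,F,G,H,I,A,j,C,D]
After op 6 (replace(2, 'c')): offset=4, physical=[A,j,C,D,E,F,c,H,I], logical=[E,F,c,H,I,A,j,C,D]
After op 7 (swap(4, 7)): offset=4, physical=[A,j,I,D,E,F,c,H,C], logical=[E,F,c,H,C,A,j,I,D]
After op 8 (swap(4, 1)): offset=4, physical=[A,j,I,D,E,C,c,H,F], logical=[E,C,c,H,F,A,j,I,D]
After op 9 (rotate(-3)): offset=1, physical=[A,j,I,D,E,C,c,H,F], logical=[j,I,D,E,C,c,H,F,A]
After op 10 (rotate(-1)): offset=0, physical=[A,j,I,D,E,C,c,H,F], logical=[A,j,I,D,E,C,c,H,F]
After op 11 (replace(4, 'e')): offset=0, physical=[A,j,I,D,e,C,c,H,F], logical=[A,j,I,D,e,C,c,H,F]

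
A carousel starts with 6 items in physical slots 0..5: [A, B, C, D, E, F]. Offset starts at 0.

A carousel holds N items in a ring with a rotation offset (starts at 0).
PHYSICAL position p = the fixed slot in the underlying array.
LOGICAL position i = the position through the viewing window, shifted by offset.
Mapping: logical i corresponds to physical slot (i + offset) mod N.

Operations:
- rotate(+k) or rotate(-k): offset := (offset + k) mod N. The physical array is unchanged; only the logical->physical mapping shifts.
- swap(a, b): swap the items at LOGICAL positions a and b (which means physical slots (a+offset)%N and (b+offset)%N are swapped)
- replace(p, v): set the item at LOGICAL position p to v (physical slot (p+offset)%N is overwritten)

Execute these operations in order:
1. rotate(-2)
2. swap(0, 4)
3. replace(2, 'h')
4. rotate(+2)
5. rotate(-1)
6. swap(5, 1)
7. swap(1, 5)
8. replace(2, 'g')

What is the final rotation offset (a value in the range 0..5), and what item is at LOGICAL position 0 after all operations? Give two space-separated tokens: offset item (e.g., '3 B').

Answer: 5 F

Derivation:
After op 1 (rotate(-2)): offset=4, physical=[A,B,C,D,E,F], logical=[E,F,A,B,C,D]
After op 2 (swap(0, 4)): offset=4, physical=[A,B,E,D,C,F], logical=[C,F,A,B,E,D]
After op 3 (replace(2, 'h')): offset=4, physical=[h,B,E,D,C,F], logical=[C,F,h,B,E,D]
After op 4 (rotate(+2)): offset=0, physical=[h,B,E,D,C,F], logical=[h,B,E,D,C,F]
After op 5 (rotate(-1)): offset=5, physical=[h,B,E,D,C,F], logical=[F,h,B,E,D,C]
After op 6 (swap(5, 1)): offset=5, physical=[C,B,E,D,h,F], logical=[F,C,B,E,D,h]
After op 7 (swap(1, 5)): offset=5, physical=[h,B,E,D,C,F], logical=[F,h,B,E,D,C]
After op 8 (replace(2, 'g')): offset=5, physical=[h,g,E,D,C,F], logical=[F,h,g,E,D,C]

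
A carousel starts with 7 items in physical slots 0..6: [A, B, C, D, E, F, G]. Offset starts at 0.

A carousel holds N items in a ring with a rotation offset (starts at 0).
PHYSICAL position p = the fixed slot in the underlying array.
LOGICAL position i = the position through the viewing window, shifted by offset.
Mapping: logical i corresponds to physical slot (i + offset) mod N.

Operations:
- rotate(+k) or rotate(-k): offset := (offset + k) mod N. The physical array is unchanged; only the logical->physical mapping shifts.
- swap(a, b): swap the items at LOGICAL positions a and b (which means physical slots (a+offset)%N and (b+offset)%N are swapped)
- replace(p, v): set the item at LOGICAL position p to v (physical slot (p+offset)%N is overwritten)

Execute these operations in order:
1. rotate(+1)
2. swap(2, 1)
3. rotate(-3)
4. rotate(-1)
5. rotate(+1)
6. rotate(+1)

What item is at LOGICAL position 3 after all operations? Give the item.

After op 1 (rotate(+1)): offset=1, physical=[A,B,C,D,E,F,G], logical=[B,C,D,E,F,G,A]
After op 2 (swap(2, 1)): offset=1, physical=[A,B,D,C,E,F,G], logical=[B,D,C,E,F,G,A]
After op 3 (rotate(-3)): offset=5, physical=[A,B,D,C,E,F,G], logical=[F,G,A,B,D,C,E]
After op 4 (rotate(-1)): offset=4, physical=[A,B,D,C,E,F,G], logical=[E,F,G,A,B,D,C]
After op 5 (rotate(+1)): offset=5, physical=[A,B,D,C,E,F,G], logical=[F,G,A,B,D,C,E]
After op 6 (rotate(+1)): offset=6, physical=[A,B,D,C,E,F,G], logical=[G,A,B,D,C,E,F]

Answer: D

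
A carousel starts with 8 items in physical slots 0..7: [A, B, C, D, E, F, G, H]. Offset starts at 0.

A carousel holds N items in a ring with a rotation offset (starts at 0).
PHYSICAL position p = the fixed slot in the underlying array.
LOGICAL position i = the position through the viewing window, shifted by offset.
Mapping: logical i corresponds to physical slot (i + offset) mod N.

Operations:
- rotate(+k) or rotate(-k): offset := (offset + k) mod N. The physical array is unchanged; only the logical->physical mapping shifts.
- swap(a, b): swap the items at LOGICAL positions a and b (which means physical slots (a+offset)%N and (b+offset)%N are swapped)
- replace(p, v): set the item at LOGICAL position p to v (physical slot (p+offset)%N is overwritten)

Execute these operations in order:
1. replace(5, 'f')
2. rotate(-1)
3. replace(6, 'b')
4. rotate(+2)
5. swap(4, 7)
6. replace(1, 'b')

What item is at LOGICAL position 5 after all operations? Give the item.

After op 1 (replace(5, 'f')): offset=0, physical=[A,B,C,D,E,f,G,H], logical=[A,B,C,D,E,f,G,H]
After op 2 (rotate(-1)): offset=7, physical=[A,B,C,D,E,f,G,H], logical=[H,A,B,C,D,E,f,G]
After op 3 (replace(6, 'b')): offset=7, physical=[A,B,C,D,E,b,G,H], logical=[H,A,B,C,D,E,b,G]
After op 4 (rotate(+2)): offset=1, physical=[A,B,C,D,E,b,G,H], logical=[B,C,D,E,b,G,H,A]
After op 5 (swap(4, 7)): offset=1, physical=[b,B,C,D,E,A,G,H], logical=[B,C,D,E,A,G,H,b]
After op 6 (replace(1, 'b')): offset=1, physical=[b,B,b,D,E,A,G,H], logical=[B,b,D,E,A,G,H,b]

Answer: G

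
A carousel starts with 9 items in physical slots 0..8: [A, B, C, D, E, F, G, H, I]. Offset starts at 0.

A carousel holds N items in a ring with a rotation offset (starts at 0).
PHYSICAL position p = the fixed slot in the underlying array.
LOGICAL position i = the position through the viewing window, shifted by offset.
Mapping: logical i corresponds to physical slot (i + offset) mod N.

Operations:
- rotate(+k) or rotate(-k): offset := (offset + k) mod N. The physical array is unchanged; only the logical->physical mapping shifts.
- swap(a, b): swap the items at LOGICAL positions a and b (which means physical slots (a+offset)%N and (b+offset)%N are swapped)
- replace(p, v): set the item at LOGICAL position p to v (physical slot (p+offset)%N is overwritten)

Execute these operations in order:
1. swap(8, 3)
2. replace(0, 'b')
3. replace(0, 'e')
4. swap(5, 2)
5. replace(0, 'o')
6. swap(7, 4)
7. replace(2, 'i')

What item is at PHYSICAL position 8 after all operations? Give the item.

Answer: D

Derivation:
After op 1 (swap(8, 3)): offset=0, physical=[A,B,C,I,E,F,G,H,D], logical=[A,B,C,I,E,F,G,H,D]
After op 2 (replace(0, 'b')): offset=0, physical=[b,B,C,I,E,F,G,H,D], logical=[b,B,C,I,E,F,G,H,D]
After op 3 (replace(0, 'e')): offset=0, physical=[e,B,C,I,E,F,G,H,D], logical=[e,B,C,I,E,F,G,H,D]
After op 4 (swap(5, 2)): offset=0, physical=[e,B,F,I,E,C,G,H,D], logical=[e,B,F,I,E,C,G,H,D]
After op 5 (replace(0, 'o')): offset=0, physical=[o,B,F,I,E,C,G,H,D], logical=[o,B,F,I,E,C,G,H,D]
After op 6 (swap(7, 4)): offset=0, physical=[o,B,F,I,H,C,G,E,D], logical=[o,B,F,I,H,C,G,E,D]
After op 7 (replace(2, 'i')): offset=0, physical=[o,B,i,I,H,C,G,E,D], logical=[o,B,i,I,H,C,G,E,D]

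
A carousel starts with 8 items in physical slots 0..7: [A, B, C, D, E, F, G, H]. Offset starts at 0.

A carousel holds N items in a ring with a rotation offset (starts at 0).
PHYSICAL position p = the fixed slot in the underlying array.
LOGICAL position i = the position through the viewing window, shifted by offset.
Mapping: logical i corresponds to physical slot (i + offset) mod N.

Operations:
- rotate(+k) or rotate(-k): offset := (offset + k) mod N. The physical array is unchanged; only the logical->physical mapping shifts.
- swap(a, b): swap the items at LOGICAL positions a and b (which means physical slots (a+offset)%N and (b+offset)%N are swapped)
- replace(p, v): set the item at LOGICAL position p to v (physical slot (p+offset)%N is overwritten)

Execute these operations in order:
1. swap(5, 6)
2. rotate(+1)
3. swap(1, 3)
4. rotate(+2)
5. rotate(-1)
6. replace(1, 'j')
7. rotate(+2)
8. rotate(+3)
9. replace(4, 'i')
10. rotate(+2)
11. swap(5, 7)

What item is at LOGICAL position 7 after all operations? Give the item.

Answer: F

Derivation:
After op 1 (swap(5, 6)): offset=0, physical=[A,B,C,D,E,G,F,H], logical=[A,B,C,D,E,G,F,H]
After op 2 (rotate(+1)): offset=1, physical=[A,B,C,D,E,G,F,H], logical=[B,C,D,E,G,F,H,A]
After op 3 (swap(1, 3)): offset=1, physical=[A,B,E,D,C,G,F,H], logical=[B,E,D,C,G,F,H,A]
After op 4 (rotate(+2)): offset=3, physical=[A,B,E,D,C,G,F,H], logical=[D,C,G,F,H,A,B,E]
After op 5 (rotate(-1)): offset=2, physical=[A,B,E,D,C,G,F,H], logical=[E,D,C,G,F,H,A,B]
After op 6 (replace(1, 'j')): offset=2, physical=[A,B,E,j,C,G,F,H], logical=[E,j,C,G,F,H,A,B]
After op 7 (rotate(+2)): offset=4, physical=[A,B,E,j,C,G,F,H], logical=[C,G,F,H,A,B,E,j]
After op 8 (rotate(+3)): offset=7, physical=[A,B,E,j,C,G,F,H], logical=[H,A,B,E,j,C,G,F]
After op 9 (replace(4, 'i')): offset=7, physical=[A,B,E,i,C,G,F,H], logical=[H,A,B,E,i,C,G,F]
After op 10 (rotate(+2)): offset=1, physical=[A,B,E,i,C,G,F,H], logical=[B,E,i,C,G,F,H,A]
After op 11 (swap(5, 7)): offset=1, physical=[F,B,E,i,C,G,A,H], logical=[B,E,i,C,G,A,H,F]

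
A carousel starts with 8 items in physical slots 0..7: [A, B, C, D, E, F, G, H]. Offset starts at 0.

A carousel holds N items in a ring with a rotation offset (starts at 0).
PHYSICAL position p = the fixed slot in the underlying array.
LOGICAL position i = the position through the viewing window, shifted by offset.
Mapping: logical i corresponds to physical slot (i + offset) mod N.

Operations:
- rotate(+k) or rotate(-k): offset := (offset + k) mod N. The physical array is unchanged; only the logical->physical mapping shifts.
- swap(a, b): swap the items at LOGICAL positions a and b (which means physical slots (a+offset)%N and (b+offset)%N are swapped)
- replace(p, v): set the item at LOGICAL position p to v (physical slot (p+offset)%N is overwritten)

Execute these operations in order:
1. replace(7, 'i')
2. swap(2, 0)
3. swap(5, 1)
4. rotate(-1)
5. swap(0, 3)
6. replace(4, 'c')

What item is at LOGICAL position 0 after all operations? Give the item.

After op 1 (replace(7, 'i')): offset=0, physical=[A,B,C,D,E,F,G,i], logical=[A,B,C,D,E,F,G,i]
After op 2 (swap(2, 0)): offset=0, physical=[C,B,A,D,E,F,G,i], logical=[C,B,A,D,E,F,G,i]
After op 3 (swap(5, 1)): offset=0, physical=[C,F,A,D,E,B,G,i], logical=[C,F,A,D,E,B,G,i]
After op 4 (rotate(-1)): offset=7, physical=[C,F,A,D,E,B,G,i], logical=[i,C,F,A,D,E,B,G]
After op 5 (swap(0, 3)): offset=7, physical=[C,F,i,D,E,B,G,A], logical=[A,C,F,i,D,E,B,G]
After op 6 (replace(4, 'c')): offset=7, physical=[C,F,i,c,E,B,G,A], logical=[A,C,F,i,c,E,B,G]

Answer: A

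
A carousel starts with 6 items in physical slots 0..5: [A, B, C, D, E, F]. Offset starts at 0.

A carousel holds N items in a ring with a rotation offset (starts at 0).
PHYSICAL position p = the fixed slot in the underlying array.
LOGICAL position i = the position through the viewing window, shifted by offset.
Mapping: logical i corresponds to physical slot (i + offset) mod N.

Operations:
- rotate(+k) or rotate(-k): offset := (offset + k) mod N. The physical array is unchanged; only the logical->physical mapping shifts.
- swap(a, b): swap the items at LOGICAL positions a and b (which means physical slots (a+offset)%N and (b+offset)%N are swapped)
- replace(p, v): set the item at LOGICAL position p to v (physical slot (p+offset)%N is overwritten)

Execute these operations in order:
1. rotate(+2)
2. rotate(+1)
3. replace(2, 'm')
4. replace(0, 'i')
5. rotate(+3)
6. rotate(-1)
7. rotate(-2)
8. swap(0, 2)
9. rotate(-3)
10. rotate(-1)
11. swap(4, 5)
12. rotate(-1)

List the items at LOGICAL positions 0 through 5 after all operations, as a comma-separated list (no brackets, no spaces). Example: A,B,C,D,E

After op 1 (rotate(+2)): offset=2, physical=[A,B,C,D,E,F], logical=[C,D,E,F,A,B]
After op 2 (rotate(+1)): offset=3, physical=[A,B,C,D,E,F], logical=[D,E,F,A,B,C]
After op 3 (replace(2, 'm')): offset=3, physical=[A,B,C,D,E,m], logical=[D,E,m,A,B,C]
After op 4 (replace(0, 'i')): offset=3, physical=[A,B,C,i,E,m], logical=[i,E,m,A,B,C]
After op 5 (rotate(+3)): offset=0, physical=[A,B,C,i,E,m], logical=[A,B,C,i,E,m]
After op 6 (rotate(-1)): offset=5, physical=[A,B,C,i,E,m], logical=[m,A,B,C,i,E]
After op 7 (rotate(-2)): offset=3, physical=[A,B,C,i,E,m], logical=[i,E,m,A,B,C]
After op 8 (swap(0, 2)): offset=3, physical=[A,B,C,m,E,i], logical=[m,E,i,A,B,C]
After op 9 (rotate(-3)): offset=0, physical=[A,B,C,m,E,i], logical=[A,B,C,m,E,i]
After op 10 (rotate(-1)): offset=5, physical=[A,B,C,m,E,i], logical=[i,A,B,C,m,E]
After op 11 (swap(4, 5)): offset=5, physical=[A,B,C,E,m,i], logical=[i,A,B,C,E,m]
After op 12 (rotate(-1)): offset=4, physical=[A,B,C,E,m,i], logical=[m,i,A,B,C,E]

Answer: m,i,A,B,C,E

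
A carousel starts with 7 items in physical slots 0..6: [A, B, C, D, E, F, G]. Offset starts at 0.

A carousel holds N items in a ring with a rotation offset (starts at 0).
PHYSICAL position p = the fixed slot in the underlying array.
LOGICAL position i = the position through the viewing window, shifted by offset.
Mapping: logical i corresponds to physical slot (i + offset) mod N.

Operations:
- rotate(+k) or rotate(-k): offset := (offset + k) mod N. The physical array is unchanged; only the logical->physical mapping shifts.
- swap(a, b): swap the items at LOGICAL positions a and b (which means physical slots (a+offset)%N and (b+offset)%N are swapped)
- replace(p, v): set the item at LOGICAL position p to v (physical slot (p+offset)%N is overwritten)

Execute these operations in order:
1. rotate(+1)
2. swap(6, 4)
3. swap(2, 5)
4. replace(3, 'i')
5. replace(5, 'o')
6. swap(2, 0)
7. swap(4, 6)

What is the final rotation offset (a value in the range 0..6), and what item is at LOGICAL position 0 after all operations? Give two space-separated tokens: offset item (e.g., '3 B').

Answer: 1 G

Derivation:
After op 1 (rotate(+1)): offset=1, physical=[A,B,C,D,E,F,G], logical=[B,C,D,E,F,G,A]
After op 2 (swap(6, 4)): offset=1, physical=[F,B,C,D,E,A,G], logical=[B,C,D,E,A,G,F]
After op 3 (swap(2, 5)): offset=1, physical=[F,B,C,G,E,A,D], logical=[B,C,G,E,A,D,F]
After op 4 (replace(3, 'i')): offset=1, physical=[F,B,C,G,i,A,D], logical=[B,C,G,i,A,D,F]
After op 5 (replace(5, 'o')): offset=1, physical=[F,B,C,G,i,A,o], logical=[B,C,G,i,A,o,F]
After op 6 (swap(2, 0)): offset=1, physical=[F,G,C,B,i,A,o], logical=[G,C,B,i,A,o,F]
After op 7 (swap(4, 6)): offset=1, physical=[A,G,C,B,i,F,o], logical=[G,C,B,i,F,o,A]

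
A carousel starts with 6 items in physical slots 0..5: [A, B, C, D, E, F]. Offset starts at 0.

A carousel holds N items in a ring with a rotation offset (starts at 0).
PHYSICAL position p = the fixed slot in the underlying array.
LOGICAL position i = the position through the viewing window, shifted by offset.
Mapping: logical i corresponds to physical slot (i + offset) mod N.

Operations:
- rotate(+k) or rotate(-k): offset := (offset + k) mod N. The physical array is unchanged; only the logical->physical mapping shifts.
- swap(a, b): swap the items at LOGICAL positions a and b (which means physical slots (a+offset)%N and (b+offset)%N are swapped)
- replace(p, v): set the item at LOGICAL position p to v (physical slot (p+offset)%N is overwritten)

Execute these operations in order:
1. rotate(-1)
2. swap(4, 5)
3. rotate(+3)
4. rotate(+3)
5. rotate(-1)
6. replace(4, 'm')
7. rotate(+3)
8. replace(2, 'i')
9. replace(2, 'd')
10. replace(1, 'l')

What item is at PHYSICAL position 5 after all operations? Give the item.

After op 1 (rotate(-1)): offset=5, physical=[A,B,C,D,E,F], logical=[F,A,B,C,D,E]
After op 2 (swap(4, 5)): offset=5, physical=[A,B,C,E,D,F], logical=[F,A,B,C,E,D]
After op 3 (rotate(+3)): offset=2, physical=[A,B,C,E,D,F], logical=[C,E,D,F,A,B]
After op 4 (rotate(+3)): offset=5, physical=[A,B,C,E,D,F], logical=[F,A,B,C,E,D]
After op 5 (rotate(-1)): offset=4, physical=[A,B,C,E,D,F], logical=[D,F,A,B,C,E]
After op 6 (replace(4, 'm')): offset=4, physical=[A,B,m,E,D,F], logical=[D,F,A,B,m,E]
After op 7 (rotate(+3)): offset=1, physical=[A,B,m,E,D,F], logical=[B,m,E,D,F,A]
After op 8 (replace(2, 'i')): offset=1, physical=[A,B,m,i,D,F], logical=[B,m,i,D,F,A]
After op 9 (replace(2, 'd')): offset=1, physical=[A,B,m,d,D,F], logical=[B,m,d,D,F,A]
After op 10 (replace(1, 'l')): offset=1, physical=[A,B,l,d,D,F], logical=[B,l,d,D,F,A]

Answer: F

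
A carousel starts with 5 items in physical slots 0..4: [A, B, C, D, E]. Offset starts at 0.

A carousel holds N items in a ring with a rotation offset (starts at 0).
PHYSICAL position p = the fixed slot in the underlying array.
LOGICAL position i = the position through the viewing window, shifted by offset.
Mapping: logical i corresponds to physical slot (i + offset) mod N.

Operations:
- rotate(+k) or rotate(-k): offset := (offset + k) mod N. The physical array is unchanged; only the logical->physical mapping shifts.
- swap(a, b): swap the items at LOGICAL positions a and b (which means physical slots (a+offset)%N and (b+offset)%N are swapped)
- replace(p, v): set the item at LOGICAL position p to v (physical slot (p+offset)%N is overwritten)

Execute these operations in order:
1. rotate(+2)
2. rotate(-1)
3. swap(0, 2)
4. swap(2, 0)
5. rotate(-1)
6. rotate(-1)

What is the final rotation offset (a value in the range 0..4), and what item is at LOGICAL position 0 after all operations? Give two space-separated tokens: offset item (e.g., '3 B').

Answer: 4 E

Derivation:
After op 1 (rotate(+2)): offset=2, physical=[A,B,C,D,E], logical=[C,D,E,A,B]
After op 2 (rotate(-1)): offset=1, physical=[A,B,C,D,E], logical=[B,C,D,E,A]
After op 3 (swap(0, 2)): offset=1, physical=[A,D,C,B,E], logical=[D,C,B,E,A]
After op 4 (swap(2, 0)): offset=1, physical=[A,B,C,D,E], logical=[B,C,D,E,A]
After op 5 (rotate(-1)): offset=0, physical=[A,B,C,D,E], logical=[A,B,C,D,E]
After op 6 (rotate(-1)): offset=4, physical=[A,B,C,D,E], logical=[E,A,B,C,D]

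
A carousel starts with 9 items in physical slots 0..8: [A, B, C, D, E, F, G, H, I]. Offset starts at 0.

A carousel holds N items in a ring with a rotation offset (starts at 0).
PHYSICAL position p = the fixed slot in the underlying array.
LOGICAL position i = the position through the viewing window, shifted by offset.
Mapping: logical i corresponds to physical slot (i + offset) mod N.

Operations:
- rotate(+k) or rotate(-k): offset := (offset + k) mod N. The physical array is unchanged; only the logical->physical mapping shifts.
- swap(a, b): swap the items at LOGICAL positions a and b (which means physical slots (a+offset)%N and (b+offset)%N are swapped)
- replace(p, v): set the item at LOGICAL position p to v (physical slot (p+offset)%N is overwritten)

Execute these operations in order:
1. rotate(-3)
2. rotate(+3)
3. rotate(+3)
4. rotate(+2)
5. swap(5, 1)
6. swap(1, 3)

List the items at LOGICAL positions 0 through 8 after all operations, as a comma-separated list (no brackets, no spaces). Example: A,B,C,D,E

After op 1 (rotate(-3)): offset=6, physical=[A,B,C,D,E,F,G,H,I], logical=[G,H,I,A,B,C,D,E,F]
After op 2 (rotate(+3)): offset=0, physical=[A,B,C,D,E,F,G,H,I], logical=[A,B,C,D,E,F,G,H,I]
After op 3 (rotate(+3)): offset=3, physical=[A,B,C,D,E,F,G,H,I], logical=[D,E,F,G,H,I,A,B,C]
After op 4 (rotate(+2)): offset=5, physical=[A,B,C,D,E,F,G,H,I], logical=[F,G,H,I,A,B,C,D,E]
After op 5 (swap(5, 1)): offset=5, physical=[A,G,C,D,E,F,B,H,I], logical=[F,B,H,I,A,G,C,D,E]
After op 6 (swap(1, 3)): offset=5, physical=[A,G,C,D,E,F,I,H,B], logical=[F,I,H,B,A,G,C,D,E]

Answer: F,I,H,B,A,G,C,D,E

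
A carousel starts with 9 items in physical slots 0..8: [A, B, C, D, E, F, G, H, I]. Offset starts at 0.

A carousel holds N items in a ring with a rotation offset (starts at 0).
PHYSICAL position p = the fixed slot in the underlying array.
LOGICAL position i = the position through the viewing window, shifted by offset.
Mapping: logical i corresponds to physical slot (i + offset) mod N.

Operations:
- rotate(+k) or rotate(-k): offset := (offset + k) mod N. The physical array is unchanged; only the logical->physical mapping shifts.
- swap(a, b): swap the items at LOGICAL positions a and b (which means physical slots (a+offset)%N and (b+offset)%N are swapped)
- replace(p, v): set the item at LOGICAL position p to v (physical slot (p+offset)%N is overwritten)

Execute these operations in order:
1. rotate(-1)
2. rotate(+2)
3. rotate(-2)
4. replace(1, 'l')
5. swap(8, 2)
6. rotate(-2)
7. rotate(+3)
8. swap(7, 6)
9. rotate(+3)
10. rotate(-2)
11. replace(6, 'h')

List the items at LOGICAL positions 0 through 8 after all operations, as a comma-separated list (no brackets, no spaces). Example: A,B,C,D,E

After op 1 (rotate(-1)): offset=8, physical=[A,B,C,D,E,F,G,H,I], logical=[I,A,B,C,D,E,F,G,H]
After op 2 (rotate(+2)): offset=1, physical=[A,B,C,D,E,F,G,H,I], logical=[B,C,D,E,F,G,H,I,A]
After op 3 (rotate(-2)): offset=8, physical=[A,B,C,D,E,F,G,H,I], logical=[I,A,B,C,D,E,F,G,H]
After op 4 (replace(1, 'l')): offset=8, physical=[l,B,C,D,E,F,G,H,I], logical=[I,l,B,C,D,E,F,G,H]
After op 5 (swap(8, 2)): offset=8, physical=[l,H,C,D,E,F,G,B,I], logical=[I,l,H,C,D,E,F,G,B]
After op 6 (rotate(-2)): offset=6, physical=[l,H,C,D,E,F,G,B,I], logical=[G,B,I,l,H,C,D,E,F]
After op 7 (rotate(+3)): offset=0, physical=[l,H,C,D,E,F,G,B,I], logical=[l,H,C,D,E,F,G,B,I]
After op 8 (swap(7, 6)): offset=0, physical=[l,H,C,D,E,F,B,G,I], logical=[l,H,C,D,E,F,B,G,I]
After op 9 (rotate(+3)): offset=3, physical=[l,H,C,D,E,F,B,G,I], logical=[D,E,F,B,G,I,l,H,C]
After op 10 (rotate(-2)): offset=1, physical=[l,H,C,D,E,F,B,G,I], logical=[H,C,D,E,F,B,G,I,l]
After op 11 (replace(6, 'h')): offset=1, physical=[l,H,C,D,E,F,B,h,I], logical=[H,C,D,E,F,B,h,I,l]

Answer: H,C,D,E,F,B,h,I,l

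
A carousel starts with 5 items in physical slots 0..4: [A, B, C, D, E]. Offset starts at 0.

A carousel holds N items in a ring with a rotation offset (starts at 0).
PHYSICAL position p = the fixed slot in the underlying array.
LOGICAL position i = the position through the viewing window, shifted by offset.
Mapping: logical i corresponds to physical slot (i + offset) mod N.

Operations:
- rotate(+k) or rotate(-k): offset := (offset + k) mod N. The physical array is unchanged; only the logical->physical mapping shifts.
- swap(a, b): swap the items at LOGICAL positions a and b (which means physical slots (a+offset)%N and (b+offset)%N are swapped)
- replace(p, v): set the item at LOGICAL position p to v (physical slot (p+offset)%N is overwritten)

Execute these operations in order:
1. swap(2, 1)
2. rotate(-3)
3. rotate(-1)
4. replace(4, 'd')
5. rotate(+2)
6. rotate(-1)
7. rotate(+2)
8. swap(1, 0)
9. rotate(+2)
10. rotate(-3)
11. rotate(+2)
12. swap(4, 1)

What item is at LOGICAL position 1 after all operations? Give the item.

After op 1 (swap(2, 1)): offset=0, physical=[A,C,B,D,E], logical=[A,C,B,D,E]
After op 2 (rotate(-3)): offset=2, physical=[A,C,B,D,E], logical=[B,D,E,A,C]
After op 3 (rotate(-1)): offset=1, physical=[A,C,B,D,E], logical=[C,B,D,E,A]
After op 4 (replace(4, 'd')): offset=1, physical=[d,C,B,D,E], logical=[C,B,D,E,d]
After op 5 (rotate(+2)): offset=3, physical=[d,C,B,D,E], logical=[D,E,d,C,B]
After op 6 (rotate(-1)): offset=2, physical=[d,C,B,D,E], logical=[B,D,E,d,C]
After op 7 (rotate(+2)): offset=4, physical=[d,C,B,D,E], logical=[E,d,C,B,D]
After op 8 (swap(1, 0)): offset=4, physical=[E,C,B,D,d], logical=[d,E,C,B,D]
After op 9 (rotate(+2)): offset=1, physical=[E,C,B,D,d], logical=[C,B,D,d,E]
After op 10 (rotate(-3)): offset=3, physical=[E,C,B,D,d], logical=[D,d,E,C,B]
After op 11 (rotate(+2)): offset=0, physical=[E,C,B,D,d], logical=[E,C,B,D,d]
After op 12 (swap(4, 1)): offset=0, physical=[E,d,B,D,C], logical=[E,d,B,D,C]

Answer: d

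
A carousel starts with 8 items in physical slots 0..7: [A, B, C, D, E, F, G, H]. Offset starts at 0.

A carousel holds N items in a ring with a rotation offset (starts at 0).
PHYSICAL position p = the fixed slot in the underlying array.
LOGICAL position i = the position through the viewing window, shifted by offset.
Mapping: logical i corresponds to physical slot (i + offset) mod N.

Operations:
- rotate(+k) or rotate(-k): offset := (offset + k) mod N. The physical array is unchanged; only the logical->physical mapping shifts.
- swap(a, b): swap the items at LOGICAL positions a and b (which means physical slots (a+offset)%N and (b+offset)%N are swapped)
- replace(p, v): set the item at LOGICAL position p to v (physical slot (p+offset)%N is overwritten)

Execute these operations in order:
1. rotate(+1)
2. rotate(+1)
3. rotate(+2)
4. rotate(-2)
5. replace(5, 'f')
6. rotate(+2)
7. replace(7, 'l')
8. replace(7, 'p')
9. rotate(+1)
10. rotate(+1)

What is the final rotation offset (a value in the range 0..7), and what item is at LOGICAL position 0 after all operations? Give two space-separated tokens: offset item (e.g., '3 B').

Answer: 6 G

Derivation:
After op 1 (rotate(+1)): offset=1, physical=[A,B,C,D,E,F,G,H], logical=[B,C,D,E,F,G,H,A]
After op 2 (rotate(+1)): offset=2, physical=[A,B,C,D,E,F,G,H], logical=[C,D,E,F,G,H,A,B]
After op 3 (rotate(+2)): offset=4, physical=[A,B,C,D,E,F,G,H], logical=[E,F,G,H,A,B,C,D]
After op 4 (rotate(-2)): offset=2, physical=[A,B,C,D,E,F,G,H], logical=[C,D,E,F,G,H,A,B]
After op 5 (replace(5, 'f')): offset=2, physical=[A,B,C,D,E,F,G,f], logical=[C,D,E,F,G,f,A,B]
After op 6 (rotate(+2)): offset=4, physical=[A,B,C,D,E,F,G,f], logical=[E,F,G,f,A,B,C,D]
After op 7 (replace(7, 'l')): offset=4, physical=[A,B,C,l,E,F,G,f], logical=[E,F,G,f,A,B,C,l]
After op 8 (replace(7, 'p')): offset=4, physical=[A,B,C,p,E,F,G,f], logical=[E,F,G,f,A,B,C,p]
After op 9 (rotate(+1)): offset=5, physical=[A,B,C,p,E,F,G,f], logical=[F,G,f,A,B,C,p,E]
After op 10 (rotate(+1)): offset=6, physical=[A,B,C,p,E,F,G,f], logical=[G,f,A,B,C,p,E,F]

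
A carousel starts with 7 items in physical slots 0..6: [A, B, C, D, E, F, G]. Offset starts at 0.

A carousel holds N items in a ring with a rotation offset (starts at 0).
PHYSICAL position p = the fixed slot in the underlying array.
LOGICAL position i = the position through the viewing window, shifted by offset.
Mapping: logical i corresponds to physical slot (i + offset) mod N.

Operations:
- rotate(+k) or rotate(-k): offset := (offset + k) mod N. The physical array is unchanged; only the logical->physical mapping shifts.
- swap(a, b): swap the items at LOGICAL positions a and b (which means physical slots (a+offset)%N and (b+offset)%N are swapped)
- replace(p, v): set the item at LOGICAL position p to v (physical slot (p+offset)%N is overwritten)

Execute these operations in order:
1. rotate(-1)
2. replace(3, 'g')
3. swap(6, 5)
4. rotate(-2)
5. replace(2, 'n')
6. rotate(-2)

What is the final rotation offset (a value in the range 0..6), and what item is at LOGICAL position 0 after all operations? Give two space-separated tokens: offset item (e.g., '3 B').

After op 1 (rotate(-1)): offset=6, physical=[A,B,C,D,E,F,G], logical=[G,A,B,C,D,E,F]
After op 2 (replace(3, 'g')): offset=6, physical=[A,B,g,D,E,F,G], logical=[G,A,B,g,D,E,F]
After op 3 (swap(6, 5)): offset=6, physical=[A,B,g,D,F,E,G], logical=[G,A,B,g,D,F,E]
After op 4 (rotate(-2)): offset=4, physical=[A,B,g,D,F,E,G], logical=[F,E,G,A,B,g,D]
After op 5 (replace(2, 'n')): offset=4, physical=[A,B,g,D,F,E,n], logical=[F,E,n,A,B,g,D]
After op 6 (rotate(-2)): offset=2, physical=[A,B,g,D,F,E,n], logical=[g,D,F,E,n,A,B]

Answer: 2 g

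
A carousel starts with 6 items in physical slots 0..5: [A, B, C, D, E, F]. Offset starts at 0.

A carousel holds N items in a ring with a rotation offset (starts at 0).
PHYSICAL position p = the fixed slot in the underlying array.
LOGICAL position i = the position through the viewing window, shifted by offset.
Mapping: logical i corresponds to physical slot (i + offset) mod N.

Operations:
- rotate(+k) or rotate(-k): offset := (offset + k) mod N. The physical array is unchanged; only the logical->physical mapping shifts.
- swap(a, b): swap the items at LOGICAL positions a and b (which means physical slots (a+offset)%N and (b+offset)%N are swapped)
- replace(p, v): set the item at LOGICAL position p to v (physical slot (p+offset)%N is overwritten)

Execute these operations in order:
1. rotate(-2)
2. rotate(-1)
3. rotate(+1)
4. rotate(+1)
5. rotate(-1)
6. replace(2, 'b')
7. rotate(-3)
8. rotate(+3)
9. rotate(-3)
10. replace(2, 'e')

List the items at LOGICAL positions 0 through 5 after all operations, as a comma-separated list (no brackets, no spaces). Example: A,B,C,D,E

After op 1 (rotate(-2)): offset=4, physical=[A,B,C,D,E,F], logical=[E,F,A,B,C,D]
After op 2 (rotate(-1)): offset=3, physical=[A,B,C,D,E,F], logical=[D,E,F,A,B,C]
After op 3 (rotate(+1)): offset=4, physical=[A,B,C,D,E,F], logical=[E,F,A,B,C,D]
After op 4 (rotate(+1)): offset=5, physical=[A,B,C,D,E,F], logical=[F,A,B,C,D,E]
After op 5 (rotate(-1)): offset=4, physical=[A,B,C,D,E,F], logical=[E,F,A,B,C,D]
After op 6 (replace(2, 'b')): offset=4, physical=[b,B,C,D,E,F], logical=[E,F,b,B,C,D]
After op 7 (rotate(-3)): offset=1, physical=[b,B,C,D,E,F], logical=[B,C,D,E,F,b]
After op 8 (rotate(+3)): offset=4, physical=[b,B,C,D,E,F], logical=[E,F,b,B,C,D]
After op 9 (rotate(-3)): offset=1, physical=[b,B,C,D,E,F], logical=[B,C,D,E,F,b]
After op 10 (replace(2, 'e')): offset=1, physical=[b,B,C,e,E,F], logical=[B,C,e,E,F,b]

Answer: B,C,e,E,F,b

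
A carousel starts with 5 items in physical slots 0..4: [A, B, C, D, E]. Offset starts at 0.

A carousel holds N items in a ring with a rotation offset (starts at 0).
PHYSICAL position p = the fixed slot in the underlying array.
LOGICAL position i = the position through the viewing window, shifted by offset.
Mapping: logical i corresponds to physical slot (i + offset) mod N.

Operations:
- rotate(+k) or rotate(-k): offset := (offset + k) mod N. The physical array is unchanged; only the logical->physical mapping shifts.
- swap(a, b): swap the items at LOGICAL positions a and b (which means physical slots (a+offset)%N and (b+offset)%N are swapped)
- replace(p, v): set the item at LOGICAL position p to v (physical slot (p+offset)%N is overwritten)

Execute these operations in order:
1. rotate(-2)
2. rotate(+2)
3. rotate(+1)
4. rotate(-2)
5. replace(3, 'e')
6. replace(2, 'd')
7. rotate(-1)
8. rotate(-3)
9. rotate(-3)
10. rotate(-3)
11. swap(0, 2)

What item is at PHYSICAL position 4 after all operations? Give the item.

After op 1 (rotate(-2)): offset=3, physical=[A,B,C,D,E], logical=[D,E,A,B,C]
After op 2 (rotate(+2)): offset=0, physical=[A,B,C,D,E], logical=[A,B,C,D,E]
After op 3 (rotate(+1)): offset=1, physical=[A,B,C,D,E], logical=[B,C,D,E,A]
After op 4 (rotate(-2)): offset=4, physical=[A,B,C,D,E], logical=[E,A,B,C,D]
After op 5 (replace(3, 'e')): offset=4, physical=[A,B,e,D,E], logical=[E,A,B,e,D]
After op 6 (replace(2, 'd')): offset=4, physical=[A,d,e,D,E], logical=[E,A,d,e,D]
After op 7 (rotate(-1)): offset=3, physical=[A,d,e,D,E], logical=[D,E,A,d,e]
After op 8 (rotate(-3)): offset=0, physical=[A,d,e,D,E], logical=[A,d,e,D,E]
After op 9 (rotate(-3)): offset=2, physical=[A,d,e,D,E], logical=[e,D,E,A,d]
After op 10 (rotate(-3)): offset=4, physical=[A,d,e,D,E], logical=[E,A,d,e,D]
After op 11 (swap(0, 2)): offset=4, physical=[A,E,e,D,d], logical=[d,A,E,e,D]

Answer: d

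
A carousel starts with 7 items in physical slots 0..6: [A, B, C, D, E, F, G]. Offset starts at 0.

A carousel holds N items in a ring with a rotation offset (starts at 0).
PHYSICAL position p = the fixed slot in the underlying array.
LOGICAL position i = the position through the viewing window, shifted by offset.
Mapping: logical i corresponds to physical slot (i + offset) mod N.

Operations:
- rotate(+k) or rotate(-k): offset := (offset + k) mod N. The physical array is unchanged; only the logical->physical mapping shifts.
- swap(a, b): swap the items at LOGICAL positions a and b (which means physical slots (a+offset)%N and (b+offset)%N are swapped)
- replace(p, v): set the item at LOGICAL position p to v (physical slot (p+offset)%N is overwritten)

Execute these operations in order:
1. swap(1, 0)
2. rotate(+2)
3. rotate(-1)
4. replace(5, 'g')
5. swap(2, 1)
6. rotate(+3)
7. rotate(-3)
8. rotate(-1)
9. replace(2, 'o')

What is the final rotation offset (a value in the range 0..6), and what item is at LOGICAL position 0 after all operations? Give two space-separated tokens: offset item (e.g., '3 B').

Answer: 0 B

Derivation:
After op 1 (swap(1, 0)): offset=0, physical=[B,A,C,D,E,F,G], logical=[B,A,C,D,E,F,G]
After op 2 (rotate(+2)): offset=2, physical=[B,A,C,D,E,F,G], logical=[C,D,E,F,G,B,A]
After op 3 (rotate(-1)): offset=1, physical=[B,A,C,D,E,F,G], logical=[A,C,D,E,F,G,B]
After op 4 (replace(5, 'g')): offset=1, physical=[B,A,C,D,E,F,g], logical=[A,C,D,E,F,g,B]
After op 5 (swap(2, 1)): offset=1, physical=[B,A,D,C,E,F,g], logical=[A,D,C,E,F,g,B]
After op 6 (rotate(+3)): offset=4, physical=[B,A,D,C,E,F,g], logical=[E,F,g,B,A,D,C]
After op 7 (rotate(-3)): offset=1, physical=[B,A,D,C,E,F,g], logical=[A,D,C,E,F,g,B]
After op 8 (rotate(-1)): offset=0, physical=[B,A,D,C,E,F,g], logical=[B,A,D,C,E,F,g]
After op 9 (replace(2, 'o')): offset=0, physical=[B,A,o,C,E,F,g], logical=[B,A,o,C,E,F,g]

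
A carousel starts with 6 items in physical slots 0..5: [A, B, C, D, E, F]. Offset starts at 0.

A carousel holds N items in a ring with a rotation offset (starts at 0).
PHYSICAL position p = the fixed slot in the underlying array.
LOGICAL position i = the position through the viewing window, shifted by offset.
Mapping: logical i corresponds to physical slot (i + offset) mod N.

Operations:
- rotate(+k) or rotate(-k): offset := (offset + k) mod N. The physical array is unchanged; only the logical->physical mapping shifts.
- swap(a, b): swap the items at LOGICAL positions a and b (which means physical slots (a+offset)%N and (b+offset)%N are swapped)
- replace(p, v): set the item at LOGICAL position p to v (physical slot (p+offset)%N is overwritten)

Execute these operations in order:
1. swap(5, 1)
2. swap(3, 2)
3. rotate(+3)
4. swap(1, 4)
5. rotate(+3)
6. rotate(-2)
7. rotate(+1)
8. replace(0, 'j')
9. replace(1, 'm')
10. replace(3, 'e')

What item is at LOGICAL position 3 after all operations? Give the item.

Answer: e

Derivation:
After op 1 (swap(5, 1)): offset=0, physical=[A,F,C,D,E,B], logical=[A,F,C,D,E,B]
After op 2 (swap(3, 2)): offset=0, physical=[A,F,D,C,E,B], logical=[A,F,D,C,E,B]
After op 3 (rotate(+3)): offset=3, physical=[A,F,D,C,E,B], logical=[C,E,B,A,F,D]
After op 4 (swap(1, 4)): offset=3, physical=[A,E,D,C,F,B], logical=[C,F,B,A,E,D]
After op 5 (rotate(+3)): offset=0, physical=[A,E,D,C,F,B], logical=[A,E,D,C,F,B]
After op 6 (rotate(-2)): offset=4, physical=[A,E,D,C,F,B], logical=[F,B,A,E,D,C]
After op 7 (rotate(+1)): offset=5, physical=[A,E,D,C,F,B], logical=[B,A,E,D,C,F]
After op 8 (replace(0, 'j')): offset=5, physical=[A,E,D,C,F,j], logical=[j,A,E,D,C,F]
After op 9 (replace(1, 'm')): offset=5, physical=[m,E,D,C,F,j], logical=[j,m,E,D,C,F]
After op 10 (replace(3, 'e')): offset=5, physical=[m,E,e,C,F,j], logical=[j,m,E,e,C,F]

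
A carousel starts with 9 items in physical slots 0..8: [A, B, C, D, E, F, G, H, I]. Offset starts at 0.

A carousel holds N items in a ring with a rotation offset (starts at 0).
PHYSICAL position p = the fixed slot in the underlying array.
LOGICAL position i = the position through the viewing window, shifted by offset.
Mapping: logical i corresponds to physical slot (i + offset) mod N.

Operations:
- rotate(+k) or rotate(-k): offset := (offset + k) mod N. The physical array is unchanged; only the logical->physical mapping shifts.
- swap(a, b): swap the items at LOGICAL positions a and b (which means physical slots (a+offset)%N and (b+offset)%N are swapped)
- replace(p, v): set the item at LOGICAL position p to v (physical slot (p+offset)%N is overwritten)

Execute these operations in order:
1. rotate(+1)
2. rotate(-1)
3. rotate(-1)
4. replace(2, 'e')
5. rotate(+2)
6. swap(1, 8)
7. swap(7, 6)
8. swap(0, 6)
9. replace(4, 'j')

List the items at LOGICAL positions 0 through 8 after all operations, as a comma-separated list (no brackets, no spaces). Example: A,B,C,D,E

Answer: I,A,D,E,j,G,e,H,C

Derivation:
After op 1 (rotate(+1)): offset=1, physical=[A,B,C,D,E,F,G,H,I], logical=[B,C,D,E,F,G,H,I,A]
After op 2 (rotate(-1)): offset=0, physical=[A,B,C,D,E,F,G,H,I], logical=[A,B,C,D,E,F,G,H,I]
After op 3 (rotate(-1)): offset=8, physical=[A,B,C,D,E,F,G,H,I], logical=[I,A,B,C,D,E,F,G,H]
After op 4 (replace(2, 'e')): offset=8, physical=[A,e,C,D,E,F,G,H,I], logical=[I,A,e,C,D,E,F,G,H]
After op 5 (rotate(+2)): offset=1, physical=[A,e,C,D,E,F,G,H,I], logical=[e,C,D,E,F,G,H,I,A]
After op 6 (swap(1, 8)): offset=1, physical=[C,e,A,D,E,F,G,H,I], logical=[e,A,D,E,F,G,H,I,C]
After op 7 (swap(7, 6)): offset=1, physical=[C,e,A,D,E,F,G,I,H], logical=[e,A,D,E,F,G,I,H,C]
After op 8 (swap(0, 6)): offset=1, physical=[C,I,A,D,E,F,G,e,H], logical=[I,A,D,E,F,G,e,H,C]
After op 9 (replace(4, 'j')): offset=1, physical=[C,I,A,D,E,j,G,e,H], logical=[I,A,D,E,j,G,e,H,C]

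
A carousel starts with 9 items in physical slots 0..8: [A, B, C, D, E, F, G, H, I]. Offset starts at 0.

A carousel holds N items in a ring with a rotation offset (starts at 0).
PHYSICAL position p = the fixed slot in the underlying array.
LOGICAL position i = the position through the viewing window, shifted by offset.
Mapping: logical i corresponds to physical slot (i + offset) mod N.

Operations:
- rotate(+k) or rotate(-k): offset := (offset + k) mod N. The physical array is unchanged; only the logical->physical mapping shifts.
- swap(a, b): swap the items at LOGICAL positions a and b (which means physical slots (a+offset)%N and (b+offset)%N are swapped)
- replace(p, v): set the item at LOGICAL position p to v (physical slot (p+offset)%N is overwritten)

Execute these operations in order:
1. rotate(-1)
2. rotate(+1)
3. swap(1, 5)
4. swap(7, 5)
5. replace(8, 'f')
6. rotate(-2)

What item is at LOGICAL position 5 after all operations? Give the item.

After op 1 (rotate(-1)): offset=8, physical=[A,B,C,D,E,F,G,H,I], logical=[I,A,B,C,D,E,F,G,H]
After op 2 (rotate(+1)): offset=0, physical=[A,B,C,D,E,F,G,H,I], logical=[A,B,C,D,E,F,G,H,I]
After op 3 (swap(1, 5)): offset=0, physical=[A,F,C,D,E,B,G,H,I], logical=[A,F,C,D,E,B,G,H,I]
After op 4 (swap(7, 5)): offset=0, physical=[A,F,C,D,E,H,G,B,I], logical=[A,F,C,D,E,H,G,B,I]
After op 5 (replace(8, 'f')): offset=0, physical=[A,F,C,D,E,H,G,B,f], logical=[A,F,C,D,E,H,G,B,f]
After op 6 (rotate(-2)): offset=7, physical=[A,F,C,D,E,H,G,B,f], logical=[B,f,A,F,C,D,E,H,G]

Answer: D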